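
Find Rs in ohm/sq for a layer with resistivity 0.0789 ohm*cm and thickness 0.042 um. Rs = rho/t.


Step 1: Convert thickness to cm: t = 0.042 um = 4.2000e-06 cm
Step 2: Rs = rho / t = 0.0789 / 4.2000e-06
Step 3: Rs = 18785.7 ohm/sq

18785.7


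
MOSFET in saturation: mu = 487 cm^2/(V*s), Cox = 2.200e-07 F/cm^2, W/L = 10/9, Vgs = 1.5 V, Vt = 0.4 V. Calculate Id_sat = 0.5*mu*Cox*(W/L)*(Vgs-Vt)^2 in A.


Step 1: Overdrive voltage Vov = Vgs - Vt = 1.5 - 0.4 = 1.1 V
Step 2: W/L = 10/9 = 1.11111
Step 3: Id = 0.5 * 487 * 2.200e-07 * 1.11111 * 1.1^2
Step 4: Id = 7.20e-05 A

7.20e-05


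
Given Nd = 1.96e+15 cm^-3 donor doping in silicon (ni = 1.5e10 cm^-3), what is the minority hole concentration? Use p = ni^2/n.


Step 1: Since Nd >> ni, n ≈ Nd = 1.96e+15 cm^-3
Step 2: p = ni^2 / n = (1.5e10)^2 / 1.96e+15
Step 3: p = 2.25e20 / 1.96e+15 = 1.15e+05 cm^-3

1.15e+05


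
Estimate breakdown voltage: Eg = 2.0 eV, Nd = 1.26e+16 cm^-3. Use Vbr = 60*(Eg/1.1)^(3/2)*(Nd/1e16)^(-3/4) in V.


Step 1: Eg/1.1 = 2.0/1.1 = 1.818182
Step 2: (Eg/1.1)^1.5 = 1.818182^1.5 = 2.451636
Step 3: (Nd/1e16)^(-0.75) = (1.26)^(-0.75) = 0.840857
Step 4: Vbr = 60 * 2.451636 * 0.840857 = 123.7 V

123.7


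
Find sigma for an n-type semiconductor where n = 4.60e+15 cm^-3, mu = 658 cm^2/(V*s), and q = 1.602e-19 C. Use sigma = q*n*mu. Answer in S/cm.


Step 1: sigma = q * n * mu
Step 2: sigma = 1.602e-19 * 4.60e+15 * 658
Step 3: sigma = 4.849e-01 S/cm

4.849e-01


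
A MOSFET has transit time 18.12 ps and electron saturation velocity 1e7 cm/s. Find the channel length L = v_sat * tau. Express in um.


Step 1: tau in seconds = 18.12 ps * 1e-12 = 1.8120e-11 s
Step 2: L = v_sat * tau = 1e7 * 1.8120e-11 = 1.8120e-04 cm
Step 3: L in um = 1.8120e-04 * 1e4 = 1.812 um

1.812


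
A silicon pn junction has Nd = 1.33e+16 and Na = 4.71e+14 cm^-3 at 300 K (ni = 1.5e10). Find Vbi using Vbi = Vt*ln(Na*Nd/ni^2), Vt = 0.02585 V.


Step 1: Compute Na*Nd/ni^2 = 4.71e+14 * 1.33e+16 / (1.5e10)^2 = 2.7841e+10
Step 2: ln(2.7841e+10) = 24.0498
Step 3: Vbi = 0.02585 * 24.0498 = 0.622 V

0.622


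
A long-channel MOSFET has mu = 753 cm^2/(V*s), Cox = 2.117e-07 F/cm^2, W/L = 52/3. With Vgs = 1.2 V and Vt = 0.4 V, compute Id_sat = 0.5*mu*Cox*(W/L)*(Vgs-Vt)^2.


Step 1: Overdrive voltage Vov = Vgs - Vt = 1.2 - 0.4 = 0.8 V
Step 2: W/L = 52/3 = 17.3333
Step 3: Id = 0.5 * 753 * 2.117e-07 * 17.3333 * 0.8^2
Step 4: Id = 8.84e-04 A

8.84e-04


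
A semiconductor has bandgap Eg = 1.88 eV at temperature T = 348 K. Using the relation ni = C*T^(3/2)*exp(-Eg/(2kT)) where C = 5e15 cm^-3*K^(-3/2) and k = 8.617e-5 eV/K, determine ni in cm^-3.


Step 1: Compute kT = 8.617e-5 * 348 = 0.02998716 eV
Step 2: Exponent = -Eg/(2kT) = -1.88/(2*0.02998716) = -31.34675
Step 3: T^(3/2) = 348^1.5 = 6491.86
Step 4: ni = 5e15 * 6491.86 * exp(-31.34675) = 7.90e+05 cm^-3

7.90e+05


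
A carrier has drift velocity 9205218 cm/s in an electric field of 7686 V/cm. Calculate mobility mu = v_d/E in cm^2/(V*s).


Step 1: mu = v_d / E
Step 2: mu = 9205218 / 7686
Step 3: mu = 1197.66 cm^2/(V*s)

1197.66


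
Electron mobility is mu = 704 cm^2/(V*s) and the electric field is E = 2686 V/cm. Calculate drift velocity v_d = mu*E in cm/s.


Step 1: v_d = mu * E
Step 2: v_d = 704 * 2686 = 1890944
Step 3: v_d = 1.89e+06 cm/s

1.89e+06


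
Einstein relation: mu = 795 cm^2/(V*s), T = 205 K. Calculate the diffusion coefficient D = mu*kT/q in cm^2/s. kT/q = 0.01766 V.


Step 1: D = mu * (kT/q)
Step 2: D = 795 * 0.01766
Step 3: D = 14.04 cm^2/s

14.04


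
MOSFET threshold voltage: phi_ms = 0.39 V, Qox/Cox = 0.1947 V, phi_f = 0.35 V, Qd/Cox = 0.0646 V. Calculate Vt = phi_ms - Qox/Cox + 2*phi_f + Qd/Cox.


Step 1: Vt = phi_ms - Qox/Cox + 2*phi_f + Qd/Cox
Step 2: Vt = 0.39 - 0.1947 + 2*0.35 + 0.0646
Step 3: Vt = 0.39 - 0.1947 + 0.7 + 0.0646
Step 4: Vt = 0.9599 V

0.9599


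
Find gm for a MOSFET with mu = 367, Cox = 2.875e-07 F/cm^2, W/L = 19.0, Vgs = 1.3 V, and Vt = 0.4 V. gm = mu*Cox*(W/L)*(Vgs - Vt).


Step 1: Vov = Vgs - Vt = 1.3 - 0.4 = 0.9 V
Step 2: gm = mu * Cox * (W/L) * Vov
Step 3: gm = 367 * 2.875e-07 * 19.0 * 0.9 = 1.80e-03 S

1.80e-03


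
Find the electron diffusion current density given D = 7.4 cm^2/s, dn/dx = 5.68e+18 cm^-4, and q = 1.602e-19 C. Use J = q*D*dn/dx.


Step 1: J = q * D * (dn/dx)
Step 2: J = 1.602e-19 * 7.4 * 5.68e+18
Step 3: J = 6.73e+00 A/cm^2

6.73e+00


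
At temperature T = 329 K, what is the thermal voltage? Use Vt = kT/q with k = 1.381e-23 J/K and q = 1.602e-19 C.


Step 1: kT = 1.381e-23 * 329 = 4.54349e-21 J
Step 2: Vt = kT/q = 4.54349e-21 / 1.602e-19
Step 3: Vt = 0.02836 V

0.02836


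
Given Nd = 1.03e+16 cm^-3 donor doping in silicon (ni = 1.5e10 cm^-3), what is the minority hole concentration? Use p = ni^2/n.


Step 1: Since Nd >> ni, n ≈ Nd = 1.03e+16 cm^-3
Step 2: p = ni^2 / n = (1.5e10)^2 / 1.03e+16
Step 3: p = 2.25e20 / 1.03e+16 = 2.18e+04 cm^-3

2.18e+04


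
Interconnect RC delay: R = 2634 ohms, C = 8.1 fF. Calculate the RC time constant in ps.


Step 1: tau = R * C
Step 2: tau = 2634 * 8.1 fF = 2634 * 8.1e-15 F
Step 3: tau = 2.13354e-11 s = 21.3354 ps

21.3354


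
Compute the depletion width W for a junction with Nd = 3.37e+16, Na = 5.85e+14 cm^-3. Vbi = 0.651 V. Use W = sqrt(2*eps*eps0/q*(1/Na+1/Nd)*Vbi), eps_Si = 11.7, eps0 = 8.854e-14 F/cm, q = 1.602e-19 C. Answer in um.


Step 1: 1/Na + 1/Nd = 1/5.85e+14 + 1/3.37e+16 = 1.73908e-15
Step 2: 2*eps*eps0/q = 2*11.7*8.854e-14/1.602e-19 = 1.293281e+07
Step 3: W^2 = 1.293281e+07 * 1.73908e-15 * 0.651 = 1.46418e-08
Step 4: W = sqrt(1.46418e-08) = 1.210e-04 cm = 1.21 um

1.21


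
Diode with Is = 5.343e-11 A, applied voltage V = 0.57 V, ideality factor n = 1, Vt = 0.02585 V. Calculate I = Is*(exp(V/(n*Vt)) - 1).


Step 1: V/(n*Vt) = 0.57/(1*0.02585) = 22.0503
Step 2: exp(22.0503) = 3.7698e+09
Step 3: I = 5.343e-11 * (3.7698e+09 - 1) = 2.01e-01 A

2.01e-01


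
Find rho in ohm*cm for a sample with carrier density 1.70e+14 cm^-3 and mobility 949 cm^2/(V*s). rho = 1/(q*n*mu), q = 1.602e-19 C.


Step 1: sigma = q * n * mu = 1.602e-19 * 1.70e+14 * 949 = 2.58451e-02 S/cm
Step 2: rho = 1 / sigma = 1 / 2.58451e-02 = 38.69 ohm*cm

38.69


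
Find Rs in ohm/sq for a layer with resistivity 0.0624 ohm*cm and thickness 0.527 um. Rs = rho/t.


Step 1: Convert thickness to cm: t = 0.527 um = 5.2700e-05 cm
Step 2: Rs = rho / t = 0.0624 / 5.2700e-05
Step 3: Rs = 1184.1 ohm/sq

1184.1


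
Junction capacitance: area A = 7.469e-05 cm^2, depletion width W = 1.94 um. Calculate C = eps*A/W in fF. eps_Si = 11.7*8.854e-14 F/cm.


Step 1: eps_Si = 11.7 * 8.854e-14 = 1.035918e-12 F/cm
Step 2: W in cm = 1.94 * 1e-4 = 1.94e-04 cm
Step 3: C = 1.035918e-12 * 7.469e-05 / 1.94e-04 = 3.988284e-13 F
Step 4: C = 398.83 fF

398.83


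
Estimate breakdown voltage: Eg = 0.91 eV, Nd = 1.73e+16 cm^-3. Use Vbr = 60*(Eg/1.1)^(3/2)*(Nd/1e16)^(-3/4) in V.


Step 1: Eg/1.1 = 0.91/1.1 = 0.827273
Step 2: (Eg/1.1)^1.5 = 0.827273^1.5 = 0.752442
Step 3: (Nd/1e16)^(-0.75) = (1.73)^(-0.75) = 0.662927
Step 4: Vbr = 60 * 0.752442 * 0.662927 = 29.9 V

29.9


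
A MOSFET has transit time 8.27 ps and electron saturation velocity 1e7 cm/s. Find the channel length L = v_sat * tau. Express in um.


Step 1: tau in seconds = 8.27 ps * 1e-12 = 8.2700e-12 s
Step 2: L = v_sat * tau = 1e7 * 8.2700e-12 = 8.2700e-05 cm
Step 3: L in um = 8.2700e-05 * 1e4 = 0.827 um

0.827


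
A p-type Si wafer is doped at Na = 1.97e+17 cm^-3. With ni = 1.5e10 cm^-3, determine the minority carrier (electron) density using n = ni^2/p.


Step 1: Majority hole concentration p ≈ Na = 1.97e+17 cm^-3
Step 2: n = ni^2 / Na = (1.5e10)^2 / 1.97e+17
Step 3: n = 1.14e+03 cm^-3

1.14e+03


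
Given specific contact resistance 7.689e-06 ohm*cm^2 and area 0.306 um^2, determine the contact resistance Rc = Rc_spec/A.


Step 1: Convert area to cm^2: 0.306 um^2 = 3.0600e-09 cm^2
Step 2: Rc = Rc_spec / A = 7.689e-06 / 3.0600e-09
Step 3: Rc = 2.51e+03 ohms

2.51e+03


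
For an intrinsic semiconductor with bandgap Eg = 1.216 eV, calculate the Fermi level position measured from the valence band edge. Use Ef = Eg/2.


Step 1: For an intrinsic semiconductor, the Fermi level sits at midgap.
Step 2: Ef = Eg / 2 = 1.216 / 2 = 0.608 eV

0.608


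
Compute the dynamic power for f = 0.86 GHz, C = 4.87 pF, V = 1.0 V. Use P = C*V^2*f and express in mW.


Step 1: V^2 = 1.0^2 = 1.0 V^2
Step 2: P = C*V^2*f = 4.87e-12 F * 1.0 * 0.86e9 Hz
Step 3: P = 4.1882e-03 W
Step 4: P = 4.188 mW

4.188


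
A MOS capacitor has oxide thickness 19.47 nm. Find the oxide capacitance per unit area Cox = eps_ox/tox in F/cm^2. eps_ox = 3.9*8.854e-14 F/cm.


Step 1: eps_ox = 3.9 * 8.854e-14 = 3.45306e-13 F/cm
Step 2: tox in cm = 19.47 nm * 1e-7 = 1.9470e-06 cm
Step 3: Cox = 3.45306e-13 / 1.9470e-06 = 1.77e-07 F/cm^2

1.77e-07


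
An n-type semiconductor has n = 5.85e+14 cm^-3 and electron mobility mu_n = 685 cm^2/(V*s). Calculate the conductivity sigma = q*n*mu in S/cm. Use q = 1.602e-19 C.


Step 1: sigma = q * n * mu
Step 2: sigma = 1.602e-19 * 5.85e+14 * 685
Step 3: sigma = 6.420e-02 S/cm

6.420e-02


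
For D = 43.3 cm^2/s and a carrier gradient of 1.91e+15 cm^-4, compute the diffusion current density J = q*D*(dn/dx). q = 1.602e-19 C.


Step 1: J = q * D * (dn/dx)
Step 2: J = 1.602e-19 * 43.3 * 1.91e+15
Step 3: J = 1.32e-02 A/cm^2

1.32e-02


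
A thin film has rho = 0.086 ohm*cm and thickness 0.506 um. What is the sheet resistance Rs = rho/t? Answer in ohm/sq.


Step 1: Convert thickness to cm: t = 0.506 um = 5.0600e-05 cm
Step 2: Rs = rho / t = 0.086 / 5.0600e-05
Step 3: Rs = 1699.6 ohm/sq

1699.6


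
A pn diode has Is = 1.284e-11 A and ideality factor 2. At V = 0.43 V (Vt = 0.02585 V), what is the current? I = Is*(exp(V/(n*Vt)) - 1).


Step 1: V/(n*Vt) = 0.43/(2*0.02585) = 8.3172
Step 2: exp(8.3172) = 4.0937e+03
Step 3: I = 1.284e-11 * (4.0937e+03 - 1) = 5.26e-08 A

5.26e-08


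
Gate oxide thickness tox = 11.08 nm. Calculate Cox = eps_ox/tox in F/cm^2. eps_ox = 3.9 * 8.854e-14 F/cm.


Step 1: eps_ox = 3.9 * 8.854e-14 = 3.45306e-13 F/cm
Step 2: tox in cm = 11.08 nm * 1e-7 = 1.1080e-06 cm
Step 3: Cox = 3.45306e-13 / 1.1080e-06 = 3.12e-07 F/cm^2

3.12e-07


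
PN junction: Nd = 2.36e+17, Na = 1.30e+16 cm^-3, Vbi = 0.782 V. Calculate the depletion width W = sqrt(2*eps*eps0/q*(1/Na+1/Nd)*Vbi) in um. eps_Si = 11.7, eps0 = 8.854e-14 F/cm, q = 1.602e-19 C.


Step 1: 1/Na + 1/Nd = 1/1.30e+16 + 1/2.36e+17 = 8.11604e-17
Step 2: 2*eps*eps0/q = 2*11.7*8.854e-14/1.602e-19 = 1.293281e+07
Step 3: W^2 = 1.293281e+07 * 8.11604e-17 * 0.782 = 8.20812e-10
Step 4: W = sqrt(8.20812e-10) = 2.865e-05 cm = 0.2865 um

0.2865


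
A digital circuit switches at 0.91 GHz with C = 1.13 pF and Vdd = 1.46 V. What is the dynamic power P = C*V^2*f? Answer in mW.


Step 1: V^2 = 1.46^2 = 2.1316 V^2
Step 2: P = C*V^2*f = 1.13e-12 F * 2.1316 * 0.91e9 Hz
Step 3: P = 2.19192428e-03 W
Step 4: P = 2.192 mW

2.192


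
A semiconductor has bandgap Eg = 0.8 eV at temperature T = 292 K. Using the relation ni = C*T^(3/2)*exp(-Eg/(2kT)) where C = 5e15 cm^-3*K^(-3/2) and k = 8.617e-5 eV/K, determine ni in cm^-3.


Step 1: Compute kT = 8.617e-5 * 292 = 0.02516164 eV
Step 2: Exponent = -Eg/(2kT) = -0.8/(2*0.02516164) = -15.89721
Step 3: T^(3/2) = 292^1.5 = 4989.70
Step 4: ni = 5e15 * 4989.70 * exp(-15.89721) = 3.11e+12 cm^-3

3.11e+12


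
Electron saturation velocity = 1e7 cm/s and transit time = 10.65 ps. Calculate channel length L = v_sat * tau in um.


Step 1: tau in seconds = 10.65 ps * 1e-12 = 1.0650e-11 s
Step 2: L = v_sat * tau = 1e7 * 1.0650e-11 = 1.0650e-04 cm
Step 3: L in um = 1.0650e-04 * 1e4 = 1.065 um

1.065


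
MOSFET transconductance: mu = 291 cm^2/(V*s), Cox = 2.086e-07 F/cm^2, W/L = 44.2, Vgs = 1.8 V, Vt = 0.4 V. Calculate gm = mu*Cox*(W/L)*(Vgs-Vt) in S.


Step 1: Vov = Vgs - Vt = 1.8 - 0.4 = 1.4 V
Step 2: gm = mu * Cox * (W/L) * Vov
Step 3: gm = 291 * 2.086e-07 * 44.2 * 1.4 = 3.76e-03 S

3.76e-03


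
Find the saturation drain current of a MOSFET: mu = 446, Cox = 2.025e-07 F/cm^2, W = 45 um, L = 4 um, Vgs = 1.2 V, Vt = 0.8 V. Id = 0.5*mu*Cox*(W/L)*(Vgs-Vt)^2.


Step 1: Overdrive voltage Vov = Vgs - Vt = 1.2 - 0.8 = 0.4 V
Step 2: W/L = 45/4 = 11.25
Step 3: Id = 0.5 * 446 * 2.025e-07 * 11.25 * 0.4^2
Step 4: Id = 8.13e-05 A

8.13e-05


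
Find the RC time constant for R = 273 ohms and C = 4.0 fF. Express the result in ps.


Step 1: tau = R * C
Step 2: tau = 273 * 4.0 fF = 273 * 4.0e-15 F
Step 3: tau = 1.092e-12 s = 1.092 ps

1.092


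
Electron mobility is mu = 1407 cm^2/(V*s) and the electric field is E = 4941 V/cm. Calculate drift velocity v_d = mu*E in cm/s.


Step 1: v_d = mu * E
Step 2: v_d = 1407 * 4941 = 6951987
Step 3: v_d = 6.95e+06 cm/s

6.95e+06


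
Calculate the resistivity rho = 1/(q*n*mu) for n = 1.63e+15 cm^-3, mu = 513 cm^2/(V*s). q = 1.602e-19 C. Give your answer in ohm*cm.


Step 1: sigma = q * n * mu = 1.602e-19 * 1.63e+15 * 513 = 1.33958e-01 S/cm
Step 2: rho = 1 / sigma = 1 / 1.33958e-01 = 7.465 ohm*cm

7.465


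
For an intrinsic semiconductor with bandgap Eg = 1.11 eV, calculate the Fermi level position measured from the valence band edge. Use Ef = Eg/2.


Step 1: For an intrinsic semiconductor, the Fermi level sits at midgap.
Step 2: Ef = Eg / 2 = 1.11 / 2 = 0.555 eV

0.555


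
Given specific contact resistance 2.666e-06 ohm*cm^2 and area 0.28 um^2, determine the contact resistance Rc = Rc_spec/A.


Step 1: Convert area to cm^2: 0.28 um^2 = 2.8000e-09 cm^2
Step 2: Rc = Rc_spec / A = 2.666e-06 / 2.8000e-09
Step 3: Rc = 9.52e+02 ohms

9.52e+02


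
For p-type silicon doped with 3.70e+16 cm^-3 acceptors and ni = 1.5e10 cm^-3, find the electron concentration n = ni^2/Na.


Step 1: Majority hole concentration p ≈ Na = 3.70e+16 cm^-3
Step 2: n = ni^2 / Na = (1.5e10)^2 / 3.70e+16
Step 3: n = 6.08e+03 cm^-3

6.08e+03


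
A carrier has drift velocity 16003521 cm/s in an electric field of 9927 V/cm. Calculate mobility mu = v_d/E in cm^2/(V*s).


Step 1: mu = v_d / E
Step 2: mu = 16003521 / 9927
Step 3: mu = 1612.12 cm^2/(V*s)

1612.12


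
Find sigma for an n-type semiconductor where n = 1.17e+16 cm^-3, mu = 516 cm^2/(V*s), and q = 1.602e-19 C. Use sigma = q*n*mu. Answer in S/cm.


Step 1: sigma = q * n * mu
Step 2: sigma = 1.602e-19 * 1.17e+16 * 516
Step 3: sigma = 9.672e-01 S/cm

9.672e-01


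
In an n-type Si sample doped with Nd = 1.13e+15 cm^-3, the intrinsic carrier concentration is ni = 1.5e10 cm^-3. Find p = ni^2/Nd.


Step 1: Since Nd >> ni, n ≈ Nd = 1.13e+15 cm^-3
Step 2: p = ni^2 / n = (1.5e10)^2 / 1.13e+15
Step 3: p = 2.25e20 / 1.13e+15 = 1.99e+05 cm^-3

1.99e+05


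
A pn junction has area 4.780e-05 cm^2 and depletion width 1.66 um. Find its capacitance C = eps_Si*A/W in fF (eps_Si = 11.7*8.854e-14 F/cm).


Step 1: eps_Si = 11.7 * 8.854e-14 = 1.035918e-12 F/cm
Step 2: W in cm = 1.66 * 1e-4 = 1.66e-04 cm
Step 3: C = 1.035918e-12 * 4.780e-05 / 1.66e-04 = 2.982945e-13 F
Step 4: C = 298.29 fF

298.29


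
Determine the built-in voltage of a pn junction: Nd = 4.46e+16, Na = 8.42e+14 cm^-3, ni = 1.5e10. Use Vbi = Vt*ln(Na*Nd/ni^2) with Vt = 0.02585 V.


Step 1: Compute Na*Nd/ni^2 = 8.42e+14 * 4.46e+16 / (1.5e10)^2 = 1.6690e+11
Step 2: ln(1.6690e+11) = 25.8407
Step 3: Vbi = 0.02585 * 25.8407 = 0.668 V

0.668


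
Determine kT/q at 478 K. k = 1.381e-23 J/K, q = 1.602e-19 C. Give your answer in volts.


Step 1: kT = 1.381e-23 * 478 = 6.60118e-21 J
Step 2: Vt = kT/q = 6.60118e-21 / 1.602e-19
Step 3: Vt = 0.04121 V

0.04121


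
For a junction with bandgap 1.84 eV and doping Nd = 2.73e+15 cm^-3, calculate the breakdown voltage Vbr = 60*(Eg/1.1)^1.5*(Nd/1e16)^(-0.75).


Step 1: Eg/1.1 = 1.84/1.1 = 1.672727
Step 2: (Eg/1.1)^1.5 = 1.672727^1.5 = 2.163404
Step 3: (Nd/1e16)^(-0.75) = (0.273)^(-0.75) = 2.647756
Step 4: Vbr = 60 * 2.163404 * 2.647756 = 343.7 V

343.7


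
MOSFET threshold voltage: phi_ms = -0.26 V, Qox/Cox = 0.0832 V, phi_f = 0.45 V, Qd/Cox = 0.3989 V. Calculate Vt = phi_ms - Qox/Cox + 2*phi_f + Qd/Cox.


Step 1: Vt = phi_ms - Qox/Cox + 2*phi_f + Qd/Cox
Step 2: Vt = -0.26 - 0.0832 + 2*0.45 + 0.3989
Step 3: Vt = -0.26 - 0.0832 + 0.9 + 0.3989
Step 4: Vt = 0.9557 V

0.9557


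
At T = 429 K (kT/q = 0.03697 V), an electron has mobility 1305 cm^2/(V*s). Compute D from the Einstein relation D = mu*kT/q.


Step 1: D = mu * (kT/q)
Step 2: D = 1305 * 0.03697
Step 3: D = 48.25 cm^2/s

48.25


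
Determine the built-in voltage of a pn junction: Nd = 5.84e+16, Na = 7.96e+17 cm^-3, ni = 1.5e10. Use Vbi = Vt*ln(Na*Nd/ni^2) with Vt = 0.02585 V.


Step 1: Compute Na*Nd/ni^2 = 7.96e+17 * 5.84e+16 / (1.5e10)^2 = 2.0661e+14
Step 2: ln(2.0661e+14) = 32.9619
Step 3: Vbi = 0.02585 * 32.9619 = 0.852 V

0.852


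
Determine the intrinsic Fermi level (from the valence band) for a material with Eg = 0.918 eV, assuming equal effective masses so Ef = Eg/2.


Step 1: For an intrinsic semiconductor, the Fermi level sits at midgap.
Step 2: Ef = Eg / 2 = 0.918 / 2 = 0.459 eV

0.459


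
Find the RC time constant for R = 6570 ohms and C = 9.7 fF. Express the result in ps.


Step 1: tau = R * C
Step 2: tau = 6570 * 9.7 fF = 6570 * 9.7e-15 F
Step 3: tau = 6.3729e-11 s = 63.729 ps

63.729


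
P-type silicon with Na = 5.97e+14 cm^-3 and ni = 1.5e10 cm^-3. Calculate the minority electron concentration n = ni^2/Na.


Step 1: Majority hole concentration p ≈ Na = 5.97e+14 cm^-3
Step 2: n = ni^2 / Na = (1.5e10)^2 / 5.97e+14
Step 3: n = 3.77e+05 cm^-3

3.77e+05


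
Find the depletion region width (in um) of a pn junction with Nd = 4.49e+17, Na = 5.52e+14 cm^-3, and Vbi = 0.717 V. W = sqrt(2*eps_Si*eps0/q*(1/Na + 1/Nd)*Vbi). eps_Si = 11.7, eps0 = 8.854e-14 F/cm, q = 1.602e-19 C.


Step 1: 1/Na + 1/Nd = 1/5.52e+14 + 1/4.49e+17 = 1.81382e-15
Step 2: 2*eps*eps0/q = 2*11.7*8.854e-14/1.602e-19 = 1.293281e+07
Step 3: W^2 = 1.293281e+07 * 1.81382e-15 * 0.717 = 1.68192e-08
Step 4: W = sqrt(1.68192e-08) = 1.297e-04 cm = 1.297 um

1.297


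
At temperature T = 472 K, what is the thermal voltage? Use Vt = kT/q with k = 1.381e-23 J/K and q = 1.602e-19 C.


Step 1: kT = 1.381e-23 * 472 = 6.51832e-21 J
Step 2: Vt = kT/q = 6.51832e-21 / 1.602e-19
Step 3: Vt = 0.04069 V

0.04069


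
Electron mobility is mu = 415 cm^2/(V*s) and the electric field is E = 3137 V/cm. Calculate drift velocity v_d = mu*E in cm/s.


Step 1: v_d = mu * E
Step 2: v_d = 415 * 3137 = 1301855
Step 3: v_d = 1.30e+06 cm/s

1.30e+06


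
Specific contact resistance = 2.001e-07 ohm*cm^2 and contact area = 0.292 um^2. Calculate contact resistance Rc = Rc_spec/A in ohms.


Step 1: Convert area to cm^2: 0.292 um^2 = 2.9200e-09 cm^2
Step 2: Rc = Rc_spec / A = 2.001e-07 / 2.9200e-09
Step 3: Rc = 6.85e+01 ohms

6.85e+01


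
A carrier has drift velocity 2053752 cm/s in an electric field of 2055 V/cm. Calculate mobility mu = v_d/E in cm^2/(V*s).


Step 1: mu = v_d / E
Step 2: mu = 2053752 / 2055
Step 3: mu = 999.39 cm^2/(V*s)

999.39


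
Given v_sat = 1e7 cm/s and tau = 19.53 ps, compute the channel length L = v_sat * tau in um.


Step 1: tau in seconds = 19.53 ps * 1e-12 = 1.9530e-11 s
Step 2: L = v_sat * tau = 1e7 * 1.9530e-11 = 1.9530e-04 cm
Step 3: L in um = 1.9530e-04 * 1e4 = 1.953 um

1.953


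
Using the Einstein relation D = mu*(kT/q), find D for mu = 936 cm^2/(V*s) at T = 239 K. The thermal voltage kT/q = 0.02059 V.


Step 1: D = mu * (kT/q)
Step 2: D = 936 * 0.02059
Step 3: D = 19.27 cm^2/s

19.27


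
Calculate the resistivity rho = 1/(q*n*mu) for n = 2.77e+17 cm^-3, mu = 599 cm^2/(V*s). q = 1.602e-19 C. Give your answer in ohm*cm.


Step 1: sigma = q * n * mu = 1.602e-19 * 2.77e+17 * 599 = 2.65809e+01 S/cm
Step 2: rho = 1 / sigma = 1 / 2.65809e+01 = 0.03762 ohm*cm

0.03762


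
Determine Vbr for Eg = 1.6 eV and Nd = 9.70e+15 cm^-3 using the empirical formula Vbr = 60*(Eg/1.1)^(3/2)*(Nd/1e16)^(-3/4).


Step 1: Eg/1.1 = 1.6/1.1 = 1.454545
Step 2: (Eg/1.1)^1.5 = 1.454545^1.5 = 1.754247
Step 3: (Nd/1e16)^(-0.75) = (0.97)^(-0.75) = 1.023107
Step 4: Vbr = 60 * 1.754247 * 1.023107 = 107.7 V

107.7


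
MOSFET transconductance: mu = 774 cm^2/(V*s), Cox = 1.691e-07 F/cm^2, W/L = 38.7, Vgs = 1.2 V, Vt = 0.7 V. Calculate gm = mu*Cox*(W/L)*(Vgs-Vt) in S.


Step 1: Vov = Vgs - Vt = 1.2 - 0.7 = 0.5 V
Step 2: gm = mu * Cox * (W/L) * Vov
Step 3: gm = 774 * 1.691e-07 * 38.7 * 0.5 = 2.53e-03 S

2.53e-03


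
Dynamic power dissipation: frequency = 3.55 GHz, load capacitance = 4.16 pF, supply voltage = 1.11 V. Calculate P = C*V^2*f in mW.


Step 1: V^2 = 1.11^2 = 1.2321 V^2
Step 2: P = C*V^2*f = 4.16e-12 F * 1.2321 * 3.55e9 Hz
Step 3: P = 1.81956528e-02 W
Step 4: P = 18.196 mW

18.196


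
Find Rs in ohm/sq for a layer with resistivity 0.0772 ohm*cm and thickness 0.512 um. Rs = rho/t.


Step 1: Convert thickness to cm: t = 0.512 um = 5.1200e-05 cm
Step 2: Rs = rho / t = 0.0772 / 5.1200e-05
Step 3: Rs = 1507.8 ohm/sq

1507.8


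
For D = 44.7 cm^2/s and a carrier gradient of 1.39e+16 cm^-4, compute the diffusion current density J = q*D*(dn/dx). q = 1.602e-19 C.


Step 1: J = q * D * (dn/dx)
Step 2: J = 1.602e-19 * 44.7 * 1.39e+16
Step 3: J = 9.95e-02 A/cm^2

9.95e-02


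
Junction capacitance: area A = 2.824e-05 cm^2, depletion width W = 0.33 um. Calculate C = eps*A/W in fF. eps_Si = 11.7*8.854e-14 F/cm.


Step 1: eps_Si = 11.7 * 8.854e-14 = 1.035918e-12 F/cm
Step 2: W in cm = 0.33 * 1e-4 = 3.30e-05 cm
Step 3: C = 1.035918e-12 * 2.824e-05 / 3.30e-05 = 8.864947e-13 F
Step 4: C = 886.49 fF

886.49


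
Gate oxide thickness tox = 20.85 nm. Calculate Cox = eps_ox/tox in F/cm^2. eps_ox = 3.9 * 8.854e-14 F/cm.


Step 1: eps_ox = 3.9 * 8.854e-14 = 3.45306e-13 F/cm
Step 2: tox in cm = 20.85 nm * 1e-7 = 2.0850e-06 cm
Step 3: Cox = 3.45306e-13 / 2.0850e-06 = 1.66e-07 F/cm^2

1.66e-07


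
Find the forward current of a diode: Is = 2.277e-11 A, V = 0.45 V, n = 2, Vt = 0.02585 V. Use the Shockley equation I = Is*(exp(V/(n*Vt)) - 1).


Step 1: V/(n*Vt) = 0.45/(2*0.02585) = 8.7041
Step 2: exp(8.7041) = 6.0276e+03
Step 3: I = 2.277e-11 * (6.0276e+03 - 1) = 1.37e-07 A

1.37e-07


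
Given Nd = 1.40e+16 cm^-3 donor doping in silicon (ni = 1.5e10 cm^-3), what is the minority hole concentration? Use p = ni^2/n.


Step 1: Since Nd >> ni, n ≈ Nd = 1.40e+16 cm^-3
Step 2: p = ni^2 / n = (1.5e10)^2 / 1.40e+16
Step 3: p = 2.25e20 / 1.40e+16 = 1.61e+04 cm^-3

1.61e+04


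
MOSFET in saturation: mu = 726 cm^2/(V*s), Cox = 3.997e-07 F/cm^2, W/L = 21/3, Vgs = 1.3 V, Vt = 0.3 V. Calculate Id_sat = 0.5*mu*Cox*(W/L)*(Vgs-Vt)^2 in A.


Step 1: Overdrive voltage Vov = Vgs - Vt = 1.3 - 0.3 = 1.0 V
Step 2: W/L = 21/3 = 7
Step 3: Id = 0.5 * 726 * 3.997e-07 * 7 * 1.0^2
Step 4: Id = 1.02e-03 A

1.02e-03


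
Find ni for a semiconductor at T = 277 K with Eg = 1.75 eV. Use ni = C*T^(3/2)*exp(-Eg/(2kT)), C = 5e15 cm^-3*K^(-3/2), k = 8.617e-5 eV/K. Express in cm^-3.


Step 1: Compute kT = 8.617e-5 * 277 = 0.02386909 eV
Step 2: Exponent = -Eg/(2kT) = -1.75/(2*0.02386909) = -36.65829
Step 3: T^(3/2) = 277^1.5 = 4610.20
Step 4: ni = 5e15 * 4610.20 * exp(-36.65829) = 2.77e+03 cm^-3

2.77e+03


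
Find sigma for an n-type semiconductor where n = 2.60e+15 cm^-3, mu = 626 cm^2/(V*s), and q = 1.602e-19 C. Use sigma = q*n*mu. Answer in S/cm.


Step 1: sigma = q * n * mu
Step 2: sigma = 1.602e-19 * 2.60e+15 * 626
Step 3: sigma = 2.607e-01 S/cm

2.607e-01


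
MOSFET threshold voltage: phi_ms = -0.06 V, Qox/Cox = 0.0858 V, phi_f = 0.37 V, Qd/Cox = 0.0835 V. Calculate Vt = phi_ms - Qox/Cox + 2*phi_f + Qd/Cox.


Step 1: Vt = phi_ms - Qox/Cox + 2*phi_f + Qd/Cox
Step 2: Vt = -0.06 - 0.0858 + 2*0.37 + 0.0835
Step 3: Vt = -0.06 - 0.0858 + 0.74 + 0.0835
Step 4: Vt = 0.6777 V

0.6777


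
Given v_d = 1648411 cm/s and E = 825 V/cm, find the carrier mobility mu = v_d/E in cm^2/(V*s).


Step 1: mu = v_d / E
Step 2: mu = 1648411 / 825
Step 3: mu = 1998.07 cm^2/(V*s)

1998.07


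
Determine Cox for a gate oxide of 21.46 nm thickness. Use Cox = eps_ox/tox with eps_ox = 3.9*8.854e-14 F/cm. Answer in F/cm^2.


Step 1: eps_ox = 3.9 * 8.854e-14 = 3.45306e-13 F/cm
Step 2: tox in cm = 21.46 nm * 1e-7 = 2.1460e-06 cm
Step 3: Cox = 3.45306e-13 / 2.1460e-06 = 1.61e-07 F/cm^2

1.61e-07


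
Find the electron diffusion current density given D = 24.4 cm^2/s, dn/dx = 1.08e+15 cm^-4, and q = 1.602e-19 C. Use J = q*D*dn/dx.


Step 1: J = q * D * (dn/dx)
Step 2: J = 1.602e-19 * 24.4 * 1.08e+15
Step 3: J = 4.22e-03 A/cm^2

4.22e-03


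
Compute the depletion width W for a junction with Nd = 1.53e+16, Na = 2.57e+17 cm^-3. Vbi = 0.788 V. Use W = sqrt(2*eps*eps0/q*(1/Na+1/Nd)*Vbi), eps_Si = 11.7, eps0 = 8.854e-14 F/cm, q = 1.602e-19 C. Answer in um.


Step 1: 1/Na + 1/Nd = 1/2.57e+17 + 1/1.53e+16 = 6.92505e-17
Step 2: 2*eps*eps0/q = 2*11.7*8.854e-14/1.602e-19 = 1.293281e+07
Step 3: W^2 = 1.293281e+07 * 6.92505e-17 * 0.788 = 7.05736e-10
Step 4: W = sqrt(7.05736e-10) = 2.657e-05 cm = 0.2657 um

0.2657


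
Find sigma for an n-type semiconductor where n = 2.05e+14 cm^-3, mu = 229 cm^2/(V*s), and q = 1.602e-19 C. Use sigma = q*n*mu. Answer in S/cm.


Step 1: sigma = q * n * mu
Step 2: sigma = 1.602e-19 * 2.05e+14 * 229
Step 3: sigma = 7.521e-03 S/cm

7.521e-03


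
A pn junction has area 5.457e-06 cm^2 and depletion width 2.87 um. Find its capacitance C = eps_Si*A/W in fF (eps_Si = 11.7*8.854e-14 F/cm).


Step 1: eps_Si = 11.7 * 8.854e-14 = 1.035918e-12 F/cm
Step 2: W in cm = 2.87 * 1e-4 = 2.87e-04 cm
Step 3: C = 1.035918e-12 * 5.457e-06 / 2.87e-04 = 1.969688e-14 F
Step 4: C = 19.7 fF

19.7


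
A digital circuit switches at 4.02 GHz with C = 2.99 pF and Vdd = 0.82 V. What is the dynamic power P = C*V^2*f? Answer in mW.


Step 1: V^2 = 0.82^2 = 0.6724 V^2
Step 2: P = C*V^2*f = 2.99e-12 F * 0.6724 * 4.02e9 Hz
Step 3: P = 8.08211352e-03 W
Step 4: P = 8.082 mW

8.082


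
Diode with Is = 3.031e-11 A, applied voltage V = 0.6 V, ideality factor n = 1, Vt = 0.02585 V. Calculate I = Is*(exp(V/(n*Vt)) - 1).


Step 1: V/(n*Vt) = 0.6/(1*0.02585) = 23.2108
Step 2: exp(23.2108) = 1.2032e+10
Step 3: I = 3.031e-11 * (1.2032e+10 - 1) = 3.65e-01 A

3.65e-01


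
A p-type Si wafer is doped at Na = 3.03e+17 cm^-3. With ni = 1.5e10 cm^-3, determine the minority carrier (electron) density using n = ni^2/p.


Step 1: Majority hole concentration p ≈ Na = 3.03e+17 cm^-3
Step 2: n = ni^2 / Na = (1.5e10)^2 / 3.03e+17
Step 3: n = 7.43e+02 cm^-3

7.43e+02


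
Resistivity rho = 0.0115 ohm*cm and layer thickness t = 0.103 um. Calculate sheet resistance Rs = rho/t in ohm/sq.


Step 1: Convert thickness to cm: t = 0.103 um = 1.0300e-05 cm
Step 2: Rs = rho / t = 0.0115 / 1.0300e-05
Step 3: Rs = 1116.5 ohm/sq

1116.5


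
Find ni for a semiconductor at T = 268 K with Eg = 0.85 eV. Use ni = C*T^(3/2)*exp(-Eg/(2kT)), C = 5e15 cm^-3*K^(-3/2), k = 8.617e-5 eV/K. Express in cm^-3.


Step 1: Compute kT = 8.617e-5 * 268 = 0.02309356 eV
Step 2: Exponent = -Eg/(2kT) = -0.85/(2*0.02309356) = -18.40340
Step 3: T^(3/2) = 268^1.5 = 4387.35
Step 4: ni = 5e15 * 4387.35 * exp(-18.40340) = 2.23e+11 cm^-3

2.23e+11


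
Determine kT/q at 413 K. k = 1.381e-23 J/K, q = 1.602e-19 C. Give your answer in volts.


Step 1: kT = 1.381e-23 * 413 = 5.70353e-21 J
Step 2: Vt = kT/q = 5.70353e-21 / 1.602e-19
Step 3: Vt = 0.0356 V

0.0356


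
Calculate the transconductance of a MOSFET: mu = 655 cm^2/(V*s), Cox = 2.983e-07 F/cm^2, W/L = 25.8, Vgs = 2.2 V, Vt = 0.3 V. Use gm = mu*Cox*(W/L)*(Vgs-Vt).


Step 1: Vov = Vgs - Vt = 2.2 - 0.3 = 1.9 V
Step 2: gm = mu * Cox * (W/L) * Vov
Step 3: gm = 655 * 2.983e-07 * 25.8 * 1.9 = 9.58e-03 S

9.58e-03


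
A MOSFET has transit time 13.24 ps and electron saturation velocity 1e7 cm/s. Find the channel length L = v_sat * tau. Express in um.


Step 1: tau in seconds = 13.24 ps * 1e-12 = 1.3240e-11 s
Step 2: L = v_sat * tau = 1e7 * 1.3240e-11 = 1.3240e-04 cm
Step 3: L in um = 1.3240e-04 * 1e4 = 1.324 um

1.324


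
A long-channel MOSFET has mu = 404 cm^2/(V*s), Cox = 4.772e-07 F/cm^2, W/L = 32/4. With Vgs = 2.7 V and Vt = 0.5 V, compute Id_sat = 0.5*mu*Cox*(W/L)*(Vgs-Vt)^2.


Step 1: Overdrive voltage Vov = Vgs - Vt = 2.7 - 0.5 = 2.2 V
Step 2: W/L = 32/4 = 8
Step 3: Id = 0.5 * 404 * 4.772e-07 * 8 * 2.2^2
Step 4: Id = 3.73e-03 A

3.73e-03


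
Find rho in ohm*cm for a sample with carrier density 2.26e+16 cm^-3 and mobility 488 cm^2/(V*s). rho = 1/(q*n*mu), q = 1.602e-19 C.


Step 1: sigma = q * n * mu = 1.602e-19 * 2.26e+16 * 488 = 1.76681e+00 S/cm
Step 2: rho = 1 / sigma = 1 / 1.76681e+00 = 0.566 ohm*cm

0.566


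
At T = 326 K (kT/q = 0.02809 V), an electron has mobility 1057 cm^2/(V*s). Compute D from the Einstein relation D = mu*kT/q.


Step 1: D = mu * (kT/q)
Step 2: D = 1057 * 0.02809
Step 3: D = 29.69 cm^2/s

29.69


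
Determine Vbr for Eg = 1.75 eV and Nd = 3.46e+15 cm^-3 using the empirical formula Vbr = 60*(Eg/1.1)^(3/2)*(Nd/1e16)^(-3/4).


Step 1: Eg/1.1 = 1.75/1.1 = 1.590909
Step 2: (Eg/1.1)^1.5 = 1.590909^1.5 = 2.006633
Step 3: (Nd/1e16)^(-0.75) = (0.346)^(-0.75) = 2.216629
Step 4: Vbr = 60 * 2.006633 * 2.216629 = 266.9 V

266.9


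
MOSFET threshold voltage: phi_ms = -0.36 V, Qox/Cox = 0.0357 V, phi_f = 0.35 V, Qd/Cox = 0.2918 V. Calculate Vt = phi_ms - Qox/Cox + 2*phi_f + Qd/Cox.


Step 1: Vt = phi_ms - Qox/Cox + 2*phi_f + Qd/Cox
Step 2: Vt = -0.36 - 0.0357 + 2*0.35 + 0.2918
Step 3: Vt = -0.36 - 0.0357 + 0.7 + 0.2918
Step 4: Vt = 0.5961 V

0.5961


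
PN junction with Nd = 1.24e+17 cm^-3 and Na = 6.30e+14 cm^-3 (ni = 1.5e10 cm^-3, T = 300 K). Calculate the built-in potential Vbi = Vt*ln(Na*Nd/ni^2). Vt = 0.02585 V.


Step 1: Compute Na*Nd/ni^2 = 6.30e+14 * 1.24e+17 / (1.5e10)^2 = 3.4720e+11
Step 2: ln(3.4720e+11) = 26.5732
Step 3: Vbi = 0.02585 * 26.5732 = 0.687 V

0.687


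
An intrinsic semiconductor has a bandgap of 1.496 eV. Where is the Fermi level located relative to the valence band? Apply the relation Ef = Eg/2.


Step 1: For an intrinsic semiconductor, the Fermi level sits at midgap.
Step 2: Ef = Eg / 2 = 1.496 / 2 = 0.748 eV

0.748


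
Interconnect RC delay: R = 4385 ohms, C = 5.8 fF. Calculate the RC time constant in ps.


Step 1: tau = R * C
Step 2: tau = 4385 * 5.8 fF = 4385 * 5.8e-15 F
Step 3: tau = 2.5433e-11 s = 25.433 ps

25.433


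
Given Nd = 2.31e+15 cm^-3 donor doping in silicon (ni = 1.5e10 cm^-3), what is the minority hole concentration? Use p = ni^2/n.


Step 1: Since Nd >> ni, n ≈ Nd = 2.31e+15 cm^-3
Step 2: p = ni^2 / n = (1.5e10)^2 / 2.31e+15
Step 3: p = 2.25e20 / 2.31e+15 = 9.74e+04 cm^-3

9.74e+04


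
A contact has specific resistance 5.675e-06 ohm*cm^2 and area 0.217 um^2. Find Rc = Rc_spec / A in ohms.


Step 1: Convert area to cm^2: 0.217 um^2 = 2.1700e-09 cm^2
Step 2: Rc = Rc_spec / A = 5.675e-06 / 2.1700e-09
Step 3: Rc = 2.62e+03 ohms

2.62e+03


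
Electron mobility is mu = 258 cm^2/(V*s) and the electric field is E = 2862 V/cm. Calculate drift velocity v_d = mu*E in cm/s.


Step 1: v_d = mu * E
Step 2: v_d = 258 * 2862 = 738396
Step 3: v_d = 7.38e+05 cm/s

7.38e+05


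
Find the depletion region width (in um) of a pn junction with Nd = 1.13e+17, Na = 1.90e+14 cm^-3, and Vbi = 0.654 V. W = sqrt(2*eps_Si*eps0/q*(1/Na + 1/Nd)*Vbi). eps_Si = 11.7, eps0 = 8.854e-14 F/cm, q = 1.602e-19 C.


Step 1: 1/Na + 1/Nd = 1/1.90e+14 + 1/1.13e+17 = 5.27201e-15
Step 2: 2*eps*eps0/q = 2*11.7*8.854e-14/1.602e-19 = 1.293281e+07
Step 3: W^2 = 1.293281e+07 * 5.27201e-15 * 0.654 = 4.45910e-08
Step 4: W = sqrt(4.45910e-08) = 2.112e-04 cm = 2.112 um

2.112


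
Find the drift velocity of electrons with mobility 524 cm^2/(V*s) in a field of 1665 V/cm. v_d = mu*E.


Step 1: v_d = mu * E
Step 2: v_d = 524 * 1665 = 872460
Step 3: v_d = 8.72e+05 cm/s

8.72e+05


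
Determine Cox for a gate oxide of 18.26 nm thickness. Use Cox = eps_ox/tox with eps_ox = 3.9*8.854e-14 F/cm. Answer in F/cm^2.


Step 1: eps_ox = 3.9 * 8.854e-14 = 3.45306e-13 F/cm
Step 2: tox in cm = 18.26 nm * 1e-7 = 1.8260e-06 cm
Step 3: Cox = 3.45306e-13 / 1.8260e-06 = 1.89e-07 F/cm^2

1.89e-07


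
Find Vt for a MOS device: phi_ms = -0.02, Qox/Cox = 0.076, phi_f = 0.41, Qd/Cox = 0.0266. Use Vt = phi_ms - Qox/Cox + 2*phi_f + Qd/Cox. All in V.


Step 1: Vt = phi_ms - Qox/Cox + 2*phi_f + Qd/Cox
Step 2: Vt = -0.02 - 0.076 + 2*0.41 + 0.0266
Step 3: Vt = -0.02 - 0.076 + 0.82 + 0.0266
Step 4: Vt = 0.7506 V

0.7506


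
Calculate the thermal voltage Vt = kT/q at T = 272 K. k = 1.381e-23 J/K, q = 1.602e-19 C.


Step 1: kT = 1.381e-23 * 272 = 3.75632e-21 J
Step 2: Vt = kT/q = 3.75632e-21 / 1.602e-19
Step 3: Vt = 0.02345 V

0.02345


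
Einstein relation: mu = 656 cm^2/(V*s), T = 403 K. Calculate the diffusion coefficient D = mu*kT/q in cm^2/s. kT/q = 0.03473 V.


Step 1: D = mu * (kT/q)
Step 2: D = 656 * 0.03473
Step 3: D = 22.78 cm^2/s

22.78


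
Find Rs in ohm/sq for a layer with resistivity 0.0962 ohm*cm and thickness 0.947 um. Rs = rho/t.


Step 1: Convert thickness to cm: t = 0.947 um = 9.4700e-05 cm
Step 2: Rs = rho / t = 0.0962 / 9.4700e-05
Step 3: Rs = 1015.8 ohm/sq

1015.8


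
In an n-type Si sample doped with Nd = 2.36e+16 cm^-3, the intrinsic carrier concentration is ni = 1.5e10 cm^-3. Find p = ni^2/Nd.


Step 1: Since Nd >> ni, n ≈ Nd = 2.36e+16 cm^-3
Step 2: p = ni^2 / n = (1.5e10)^2 / 2.36e+16
Step 3: p = 2.25e20 / 2.36e+16 = 9.53e+03 cm^-3

9.53e+03


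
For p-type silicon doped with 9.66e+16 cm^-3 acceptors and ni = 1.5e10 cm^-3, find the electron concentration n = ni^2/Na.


Step 1: Majority hole concentration p ≈ Na = 9.66e+16 cm^-3
Step 2: n = ni^2 / Na = (1.5e10)^2 / 9.66e+16
Step 3: n = 2.33e+03 cm^-3

2.33e+03


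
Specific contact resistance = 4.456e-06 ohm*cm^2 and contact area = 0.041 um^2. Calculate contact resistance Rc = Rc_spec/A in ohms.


Step 1: Convert area to cm^2: 0.041 um^2 = 4.1000e-10 cm^2
Step 2: Rc = Rc_spec / A = 4.456e-06 / 4.1000e-10
Step 3: Rc = 1.09e+04 ohms

1.09e+04


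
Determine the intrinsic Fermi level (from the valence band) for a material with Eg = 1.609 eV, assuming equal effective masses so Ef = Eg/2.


Step 1: For an intrinsic semiconductor, the Fermi level sits at midgap.
Step 2: Ef = Eg / 2 = 1.609 / 2 = 0.8045 eV

0.8045


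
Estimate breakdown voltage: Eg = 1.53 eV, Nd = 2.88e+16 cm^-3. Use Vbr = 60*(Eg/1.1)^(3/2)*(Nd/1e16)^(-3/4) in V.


Step 1: Eg/1.1 = 1.53/1.1 = 1.390909
Step 2: (Eg/1.1)^1.5 = 1.390909^1.5 = 1.640394
Step 3: (Nd/1e16)^(-0.75) = (2.88)^(-0.75) = 0.452330
Step 4: Vbr = 60 * 1.640394 * 0.452330 = 44.5 V

44.5


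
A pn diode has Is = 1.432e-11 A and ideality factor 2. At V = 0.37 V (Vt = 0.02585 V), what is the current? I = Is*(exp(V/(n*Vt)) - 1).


Step 1: V/(n*Vt) = 0.37/(2*0.02585) = 7.1567
Step 2: exp(7.1567) = 1.2827e+03
Step 3: I = 1.432e-11 * (1.2827e+03 - 1) = 1.84e-08 A

1.84e-08


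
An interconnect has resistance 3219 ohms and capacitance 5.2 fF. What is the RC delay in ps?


Step 1: tau = R * C
Step 2: tau = 3219 * 5.2 fF = 3219 * 5.2e-15 F
Step 3: tau = 1.67388e-11 s = 16.7388 ps

16.7388


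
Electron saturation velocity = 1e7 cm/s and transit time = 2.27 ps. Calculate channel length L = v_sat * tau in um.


Step 1: tau in seconds = 2.27 ps * 1e-12 = 2.2700e-12 s
Step 2: L = v_sat * tau = 1e7 * 2.2700e-12 = 2.2700e-05 cm
Step 3: L in um = 2.2700e-05 * 1e4 = 0.227 um

0.227


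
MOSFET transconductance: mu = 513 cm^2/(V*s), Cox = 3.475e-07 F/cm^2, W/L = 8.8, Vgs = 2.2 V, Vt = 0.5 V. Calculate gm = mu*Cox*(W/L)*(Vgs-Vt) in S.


Step 1: Vov = Vgs - Vt = 2.2 - 0.5 = 1.7 V
Step 2: gm = mu * Cox * (W/L) * Vov
Step 3: gm = 513 * 3.475e-07 * 8.8 * 1.7 = 2.67e-03 S

2.67e-03


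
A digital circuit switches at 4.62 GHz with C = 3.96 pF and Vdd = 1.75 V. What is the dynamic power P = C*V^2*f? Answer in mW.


Step 1: V^2 = 1.75^2 = 3.0625 V^2
Step 2: P = C*V^2*f = 3.96e-12 F * 3.0625 * 4.62e9 Hz
Step 3: P = 5.602905e-02 W
Step 4: P = 56.029 mW

56.029


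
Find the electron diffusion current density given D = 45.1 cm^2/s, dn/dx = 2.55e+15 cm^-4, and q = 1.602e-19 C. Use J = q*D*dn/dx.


Step 1: J = q * D * (dn/dx)
Step 2: J = 1.602e-19 * 45.1 * 2.55e+15
Step 3: J = 1.84e-02 A/cm^2

1.84e-02


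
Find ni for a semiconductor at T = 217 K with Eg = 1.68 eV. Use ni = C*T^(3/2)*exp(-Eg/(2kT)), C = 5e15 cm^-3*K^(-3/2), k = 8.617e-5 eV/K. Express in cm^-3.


Step 1: Compute kT = 8.617e-5 * 217 = 0.01869889 eV
Step 2: Exponent = -Eg/(2kT) = -1.68/(2*0.01869889) = -44.92245
Step 3: T^(3/2) = 217^1.5 = 3196.61
Step 4: ni = 5e15 * 3196.61 * exp(-44.92245) = 4.94e-01 cm^-3

4.94e-01


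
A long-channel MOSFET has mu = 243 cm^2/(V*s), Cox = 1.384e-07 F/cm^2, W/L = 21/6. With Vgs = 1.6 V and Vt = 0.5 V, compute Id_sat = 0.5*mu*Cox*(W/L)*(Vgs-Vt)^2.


Step 1: Overdrive voltage Vov = Vgs - Vt = 1.6 - 0.5 = 1.1 V
Step 2: W/L = 21/6 = 3.5
Step 3: Id = 0.5 * 243 * 1.384e-07 * 3.5 * 1.1^2
Step 4: Id = 7.12e-05 A

7.12e-05


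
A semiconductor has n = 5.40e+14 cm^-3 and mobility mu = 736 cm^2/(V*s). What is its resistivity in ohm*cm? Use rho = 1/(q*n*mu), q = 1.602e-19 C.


Step 1: sigma = q * n * mu = 1.602e-19 * 5.40e+14 * 736 = 6.36699e-02 S/cm
Step 2: rho = 1 / sigma = 1 / 6.36699e-02 = 15.71 ohm*cm

15.71


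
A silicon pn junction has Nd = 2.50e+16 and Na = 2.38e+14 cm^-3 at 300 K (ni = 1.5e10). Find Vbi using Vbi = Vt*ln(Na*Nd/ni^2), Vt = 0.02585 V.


Step 1: Compute Na*Nd/ni^2 = 2.38e+14 * 2.50e+16 / (1.5e10)^2 = 2.6444e+10
Step 2: ln(2.6444e+10) = 23.9983
Step 3: Vbi = 0.02585 * 23.9983 = 0.62 V

0.62


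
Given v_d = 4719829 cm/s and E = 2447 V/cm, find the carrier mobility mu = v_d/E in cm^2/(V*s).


Step 1: mu = v_d / E
Step 2: mu = 4719829 / 2447
Step 3: mu = 1928.82 cm^2/(V*s)

1928.82


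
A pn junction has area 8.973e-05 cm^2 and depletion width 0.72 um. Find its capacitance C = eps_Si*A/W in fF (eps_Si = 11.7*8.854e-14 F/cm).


Step 1: eps_Si = 11.7 * 8.854e-14 = 1.035918e-12 F/cm
Step 2: W in cm = 0.72 * 1e-4 = 7.20e-05 cm
Step 3: C = 1.035918e-12 * 8.973e-05 / 7.20e-05 = 1.291013e-12 F
Step 4: C = 1291.01 fF

1291.01


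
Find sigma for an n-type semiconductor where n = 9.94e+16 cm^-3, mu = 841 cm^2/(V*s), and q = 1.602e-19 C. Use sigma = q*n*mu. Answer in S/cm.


Step 1: sigma = q * n * mu
Step 2: sigma = 1.602e-19 * 9.94e+16 * 841
Step 3: sigma = 1.339e+01 S/cm

1.339e+01


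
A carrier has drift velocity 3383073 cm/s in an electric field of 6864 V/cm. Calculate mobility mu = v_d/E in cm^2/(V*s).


Step 1: mu = v_d / E
Step 2: mu = 3383073 / 6864
Step 3: mu = 492.87 cm^2/(V*s)

492.87


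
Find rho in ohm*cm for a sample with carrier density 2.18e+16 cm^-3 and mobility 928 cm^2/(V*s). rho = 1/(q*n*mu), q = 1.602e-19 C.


Step 1: sigma = q * n * mu = 1.602e-19 * 2.18e+16 * 928 = 3.24091e+00 S/cm
Step 2: rho = 1 / sigma = 1 / 3.24091e+00 = 0.3086 ohm*cm

0.3086


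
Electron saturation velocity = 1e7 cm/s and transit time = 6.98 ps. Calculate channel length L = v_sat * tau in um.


Step 1: tau in seconds = 6.98 ps * 1e-12 = 6.9800e-12 s
Step 2: L = v_sat * tau = 1e7 * 6.9800e-12 = 6.9800e-05 cm
Step 3: L in um = 6.9800e-05 * 1e4 = 0.698 um

0.698


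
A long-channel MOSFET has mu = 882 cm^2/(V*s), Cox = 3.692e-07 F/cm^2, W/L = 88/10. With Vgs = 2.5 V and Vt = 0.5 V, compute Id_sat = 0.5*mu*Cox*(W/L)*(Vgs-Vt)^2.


Step 1: Overdrive voltage Vov = Vgs - Vt = 2.5 - 0.5 = 2.0 V
Step 2: W/L = 88/10 = 8.8
Step 3: Id = 0.5 * 882 * 3.692e-07 * 8.8 * 2.0^2
Step 4: Id = 5.73e-03 A

5.73e-03


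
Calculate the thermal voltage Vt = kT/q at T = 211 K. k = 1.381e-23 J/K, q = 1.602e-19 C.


Step 1: kT = 1.381e-23 * 211 = 2.91391e-21 J
Step 2: Vt = kT/q = 2.91391e-21 / 1.602e-19
Step 3: Vt = 0.01819 V

0.01819


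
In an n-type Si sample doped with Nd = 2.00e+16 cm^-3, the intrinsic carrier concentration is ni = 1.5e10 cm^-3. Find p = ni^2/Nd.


Step 1: Since Nd >> ni, n ≈ Nd = 2.00e+16 cm^-3
Step 2: p = ni^2 / n = (1.5e10)^2 / 2.00e+16
Step 3: p = 2.25e20 / 2.00e+16 = 1.13e+04 cm^-3

1.13e+04
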